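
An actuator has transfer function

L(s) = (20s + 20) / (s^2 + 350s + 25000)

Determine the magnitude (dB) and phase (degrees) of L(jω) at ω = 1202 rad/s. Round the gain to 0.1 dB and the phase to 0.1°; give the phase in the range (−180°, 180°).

Substitute s = j1202:
Numerator: 20(j1202) + 20 = 20 + j24040
Denominator: (j1202)^2 + 350(j1202) + 25000 = -1419804 + j420700
|N| = √(20² + 24040²) ≈ 24040, ∠N ≈ 89.95°
|D| = √(1419804² + 420700²) ≈ 1.4808e+06, ∠D ≈ 163.49°
|L| = 24040 / 1.4808e+06 ≈ 0.016234
Gain = 20 log₁₀(0.016234) ≈ -35.79 dB
∠L = 89.95° − 163.49° = -73.54°

-35.8 dB, -73.5°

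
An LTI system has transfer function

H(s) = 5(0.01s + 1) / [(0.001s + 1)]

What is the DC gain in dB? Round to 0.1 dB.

H(0) = 5 · 1 / 1 = 5
20 log₁₀(5) ≈ 13.98 dB

14.0 dB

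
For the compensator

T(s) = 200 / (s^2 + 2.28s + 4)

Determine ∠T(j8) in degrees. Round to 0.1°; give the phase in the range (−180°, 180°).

At s = jω = j8:
quadratic: (j8)² + 2.28·j8 + 4 = -60 + j18.24 → |·| ≈ 62.711, ∠ ≈ 163.09°
∠T = 0.00° − 163.09° = -163.09°

-163.1°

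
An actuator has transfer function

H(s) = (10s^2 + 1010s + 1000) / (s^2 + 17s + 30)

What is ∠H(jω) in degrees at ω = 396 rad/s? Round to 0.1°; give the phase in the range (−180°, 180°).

-11.9°

Substitute s = j396:
Numerator: 10(j396)^2 + 1010(j396) + 1000 = -1567160 + j399960
Denominator: (j396)^2 + 17(j396) + 30 = -156786 + j6732
|N| = √(1567160² + 399960²) ≈ 1.6174e+06, ∠N ≈ 165.68°
|D| = √(156786² + 6732²) ≈ 1.5693e+05, ∠D ≈ 177.54°
∠H = 165.68° − 177.54° = -11.86°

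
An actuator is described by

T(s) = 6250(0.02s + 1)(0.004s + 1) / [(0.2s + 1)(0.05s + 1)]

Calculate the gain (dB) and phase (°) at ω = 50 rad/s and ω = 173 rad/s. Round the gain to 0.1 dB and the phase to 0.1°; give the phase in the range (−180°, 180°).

At ω = 50 rad/s:
zero (1 + j50·0.02) = 1 + j1 → |·| ≈ 1.4142, ∠ ≈ 45.00°
zero (1 + j50·0.004) = 1 + j0.2 → |·| ≈ 1.0198, ∠ ≈ 11.31°
pole (1 + j50·0.2) = 1 + j10 → |·| ≈ 10.05, ∠ ≈ 84.29°
pole (1 + j50·0.05) = 1 + j2.5 → |·| ≈ 2.6926, ∠ ≈ 68.20°
|T| = 6250 · 1.4142 · 1.0198 / (10.05 · 2.6926) ≈ 333.09
Gain = 20 log₁₀(333.09) ≈ 50.45 dB
∠T = (45.00° + 11.31°) − (84.29° + 68.20°) = -96.18°

At ω = 173 rad/s:
zero (1 + j173·0.02) = 1 + j3.46 → |·| ≈ 3.6016, ∠ ≈ 73.88°
zero (1 + j173·0.004) = 1 + j0.692 → |·| ≈ 1.2161, ∠ ≈ 34.68°
pole (1 + j173·0.2) = 1 + j34.6 → |·| ≈ 34.614, ∠ ≈ 88.34°
pole (1 + j173·0.05) = 1 + j8.65 → |·| ≈ 8.7076, ∠ ≈ 83.41°
|T| = 6250 · 3.6016 · 1.2161 / (34.614 · 8.7076) ≈ 90.823
Gain = 20 log₁₀(90.823) ≈ 39.16 dB
∠T = (73.88° + 34.68°) − (88.34° + 83.41°) = -63.19°

ω = 50: 50.5 dB, -96.2°; ω = 173: 39.2 dB, -63.2°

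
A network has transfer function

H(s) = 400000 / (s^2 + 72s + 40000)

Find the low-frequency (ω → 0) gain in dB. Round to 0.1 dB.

20.0 dB

H(0) = 400000 / 40000 = 10
20 log₁₀(10) ≈ 20.00 dB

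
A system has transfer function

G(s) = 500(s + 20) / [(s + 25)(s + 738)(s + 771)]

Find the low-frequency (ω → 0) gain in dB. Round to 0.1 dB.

-63.1 dB

G(0) = 500·20 / (25·738·771) ≈ 0.00070299
20 log₁₀(0.00070299) ≈ -63.06 dB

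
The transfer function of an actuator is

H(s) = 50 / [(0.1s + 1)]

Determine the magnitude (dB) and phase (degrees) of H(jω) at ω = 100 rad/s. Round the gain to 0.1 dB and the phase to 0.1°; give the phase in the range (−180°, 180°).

13.9 dB, -84.3°

At ω = 100 rad/s:
pole (1 + j100·0.1) = 1 + j10 → |·| ≈ 10.05, ∠ ≈ 84.29°
|H| = 50 · 1 / (10.05) ≈ 4.9751
Gain = 20 log₁₀(4.9751) ≈ 13.94 dB
∠H = (0°) − (84.29°) = -84.29°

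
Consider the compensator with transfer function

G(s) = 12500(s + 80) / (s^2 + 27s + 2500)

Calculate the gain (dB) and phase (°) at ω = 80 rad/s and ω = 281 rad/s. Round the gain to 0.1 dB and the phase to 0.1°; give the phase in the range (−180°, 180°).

At s = jω = j80:
zero (s+80): 80 + j80 → |·| = √(80²+80²) = √12800 ≈ 113.14, ∠ = arctan(80/80) ≈ 45.00°
quadratic: (j80)² + 27·j80 + 2500 = -3900 + j2160 → |·| ≈ 4458.2, ∠ ≈ 151.02°
|G| = 12500 · 113.14 / 4458.2 ≈ 317.22
Gain = 20 log₁₀(317.22) ≈ 50.03 dB
∠G = 45.00° − 151.02° = -106.02°

At s = jω = j281:
zero (s+80): 80 + j281 → |·| = √(80²+281²) = √85361 ≈ 292.17, ∠ = arctan(281/80) ≈ 74.11°
quadratic: (j281)² + 27·j281 + 2500 = -76461 + j7587 → |·| ≈ 76836, ∠ ≈ 174.33°
|G| = 12500 · 292.17 / 76836 ≈ 47.531
Gain = 20 log₁₀(47.531) ≈ 33.54 dB
∠G = 74.11° − 174.33° = -100.22°

ω = 80: 50.0 dB, -106.0°; ω = 281: 33.5 dB, -100.2°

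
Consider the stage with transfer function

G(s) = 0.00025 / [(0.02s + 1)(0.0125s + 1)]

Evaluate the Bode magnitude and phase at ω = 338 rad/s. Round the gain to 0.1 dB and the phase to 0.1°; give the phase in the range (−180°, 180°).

At ω = 338 rad/s:
pole (1 + j338·0.02) = 1 + j6.76 → |·| ≈ 6.8336, ∠ ≈ 81.59°
pole (1 + j338·0.0125) = 1 + j4.225 → |·| ≈ 4.3417, ∠ ≈ 76.68°
|G| = 0.00025 · 1 / (6.8336 · 4.3417) ≈ 8.4262e-06
Gain = 20 log₁₀(8.4262e-06) ≈ -101.49 dB
∠G = (0°) − (81.59° + 76.68°) = -158.27°

-101.5 dB, -158.3°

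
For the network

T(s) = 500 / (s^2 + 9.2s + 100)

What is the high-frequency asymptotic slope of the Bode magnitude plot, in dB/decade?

-40 dB/decade

Each pole contributes −20 dB/decade at high frequency; each zero contributes +20 dB/decade.
Net: 0 zero(s) − 2 pole(s) → -40 dB/decade.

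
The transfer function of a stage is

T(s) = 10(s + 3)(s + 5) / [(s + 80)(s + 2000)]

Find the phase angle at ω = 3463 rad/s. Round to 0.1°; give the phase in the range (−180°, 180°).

At s = jω = j3463:
zero (s+3): 3 + j3463 → |·| = √(3²+3463²) = √11992378 ≈ 3463, ∠ = arctan(3463/3) ≈ 89.95°
zero (s+5): 5 + j3463 → |·| = √(5²+3463²) = √11992394 ≈ 3463, ∠ = arctan(3463/5) ≈ 89.92°
pole (s+80): 80 + j3463 → |·| = √(80²+3463²) = √11998769 ≈ 3463.9, ∠ = arctan(3463/80) ≈ 88.68°
pole (s+2000): 2000 + j3463 → |·| = √(2000²+3463²) = √15992369 ≈ 3999, ∠ = arctan(3463/2000) ≈ 59.99°
∠T = 179.87° − 148.67° = 31.20°

31.2°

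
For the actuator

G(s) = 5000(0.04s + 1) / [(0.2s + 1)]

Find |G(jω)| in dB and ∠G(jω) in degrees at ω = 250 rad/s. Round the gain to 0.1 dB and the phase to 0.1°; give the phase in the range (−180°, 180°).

At ω = 250 rad/s:
zero (1 + j250·0.04) = 1 + j10 → |·| ≈ 10.05, ∠ ≈ 84.29°
pole (1 + j250·0.2) = 1 + j50 → |·| ≈ 50.01, ∠ ≈ 88.85°
|G| = 5000 · 10.05 / (50.01) ≈ 1004.8
Gain = 20 log₁₀(1004.8) ≈ 60.04 dB
∠G = (84.29°) − (88.85°) = -4.56°

60.0 dB, -4.6°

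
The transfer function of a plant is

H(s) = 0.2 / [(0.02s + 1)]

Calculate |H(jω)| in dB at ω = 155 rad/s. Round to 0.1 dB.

At ω = 155 rad/s:
pole (1 + j155·0.02) = 1 + j3.1 → |·| ≈ 3.2573, ∠ ≈ 72.12°
|H| = 0.2 · 1 / (3.2573) ≈ 0.061401
Gain = 20 log₁₀(0.061401) ≈ -24.24 dB

-24.2 dB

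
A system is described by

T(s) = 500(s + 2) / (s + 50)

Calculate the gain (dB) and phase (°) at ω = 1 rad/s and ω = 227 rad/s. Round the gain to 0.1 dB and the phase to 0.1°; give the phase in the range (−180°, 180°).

At s = jω = j1:
zero (s+2): 2 + j1 → |·| = √(2²+1²) = √5 ≈ 2.2361, ∠ = arctan(1/2) ≈ 26.57°
pole (s+50): 50 + j1 → |·| = √(50²+1²) = √2501 ≈ 50.01, ∠ = arctan(1/50) ≈ 1.15°
|T| = 500 · 2.2361 / 50.01 ≈ 22.357
Gain = 20 log₁₀(22.357) ≈ 26.99 dB
∠T = 26.57° − 1.15° = 25.42°

At s = jω = j227:
zero (s+2): 2 + j227 → |·| = √(2²+227²) = √51533 ≈ 227.01, ∠ = arctan(227/2) ≈ 89.50°
pole (s+50): 50 + j227 → |·| = √(50²+227²) = √54029 ≈ 232.44, ∠ = arctan(227/50) ≈ 77.58°
|T| = 500 · 227.01 / 232.44 ≈ 488.32
Gain = 20 log₁₀(488.32) ≈ 53.77 dB
∠T = 89.50° − 77.58° = 11.92°

ω = 1: 27.0 dB, 25.4°; ω = 227: 53.8 dB, 11.9°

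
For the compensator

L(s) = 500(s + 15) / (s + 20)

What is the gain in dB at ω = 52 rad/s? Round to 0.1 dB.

53.7 dB

At s = jω = j52:
zero (s+15): 15 + j52 → |·| = √(15²+52²) = √2929 ≈ 54.12, ∠ = arctan(52/15) ≈ 73.91°
pole (s+20): 20 + j52 → |·| = √(20²+52²) = √3104 ≈ 55.714, ∠ = arctan(52/20) ≈ 68.96°
|L| = 500 · 54.12 / 55.714 ≈ 485.69
Gain = 20 log₁₀(485.69) ≈ 53.73 dB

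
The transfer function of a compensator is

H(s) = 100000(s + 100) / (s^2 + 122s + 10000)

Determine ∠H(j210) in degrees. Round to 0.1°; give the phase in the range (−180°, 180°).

At s = jω = j210:
zero (s+100): 100 + j210 → |·| = √(100²+210²) = √54100 ≈ 232.59, ∠ = arctan(210/100) ≈ 64.54°
quadratic: (j210)² + 122·j210 + 10000 = -34100 + j25620 → |·| ≈ 42652, ∠ ≈ 143.08°
∠H = 64.54° − 143.08° = -78.54°

-78.5°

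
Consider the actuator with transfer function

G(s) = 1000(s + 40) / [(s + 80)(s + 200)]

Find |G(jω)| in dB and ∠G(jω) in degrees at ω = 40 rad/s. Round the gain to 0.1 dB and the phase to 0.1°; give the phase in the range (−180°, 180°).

At s = jω = j40:
zero (s+40): 40 + j40 → |·| = √(40²+40²) = √3200 ≈ 56.569, ∠ = arctan(40/40) ≈ 45.00°
pole (s+80): 80 + j40 → |·| = √(80²+40²) = √8000 ≈ 89.443, ∠ = arctan(40/80) ≈ 26.57°
pole (s+200): 200 + j40 → |·| = √(200²+40²) = √41600 ≈ 203.96, ∠ = arctan(40/200) ≈ 11.31°
|G| = 1000 · 56.569 / 18243 ≈ 3.1009
Gain = 20 log₁₀(3.1009) ≈ 9.83 dB
∠G = 45.00° − 37.88° = 7.12°

9.8 dB, 7.1°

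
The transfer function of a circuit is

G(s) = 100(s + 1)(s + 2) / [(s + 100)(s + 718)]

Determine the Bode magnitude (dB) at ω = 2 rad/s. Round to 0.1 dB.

-41.1 dB

At s = jω = j2:
zero (s+1): 1 + j2 → |·| = √(1²+2²) = √5 ≈ 2.2361, ∠ = arctan(2/1) ≈ 63.43°
zero (s+2): 2 + j2 → |·| = √(2²+2²) = √8 ≈ 2.8284, ∠ = arctan(2/2) ≈ 45.00°
pole (s+100): 100 + j2 → |·| = √(100²+2²) = √10004 ≈ 100.02, ∠ = arctan(2/100) ≈ 1.15°
pole (s+718): 718 + j2 → |·| = √(718²+2²) = √515528 ≈ 718, ∠ = arctan(2/718) ≈ 0.16°
|G| = 100 · 6.3246 / 71814 ≈ 0.0088069
Gain = 20 log₁₀(0.0088069) ≈ -41.10 dB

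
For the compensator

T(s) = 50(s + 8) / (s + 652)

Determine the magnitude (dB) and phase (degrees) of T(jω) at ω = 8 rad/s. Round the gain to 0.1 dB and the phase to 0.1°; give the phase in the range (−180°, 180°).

-1.2 dB, 44.3°

At s = jω = j8:
zero (s+8): 8 + j8 → |·| = √(8²+8²) = √128 ≈ 11.314, ∠ = arctan(8/8) ≈ 45.00°
pole (s+652): 652 + j8 → |·| = √(652²+8²) = √425168 ≈ 652.05, ∠ = arctan(8/652) ≈ 0.70°
|T| = 50 · 11.314 / 652.05 ≈ 0.86757
Gain = 20 log₁₀(0.86757) ≈ -1.23 dB
∠T = 45.00° − 0.70° = 44.30°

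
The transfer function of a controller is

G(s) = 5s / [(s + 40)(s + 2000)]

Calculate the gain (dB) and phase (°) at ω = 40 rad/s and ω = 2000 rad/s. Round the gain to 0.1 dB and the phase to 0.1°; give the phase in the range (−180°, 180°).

ω = 40: -55.1 dB, 43.9°; ω = 2000: -55.1 dB, -43.9°

At s = jω = j40:
zero at origin: s = j40 → |·| = 40, ∠ = 90.00°
pole (s+40): 40 + j40 → |·| = √(40²+40²) = √3200 ≈ 56.569, ∠ = arctan(40/40) ≈ 45.00°
pole (s+2000): 2000 + j40 → |·| = √(2000²+40²) = √4001600 ≈ 2000.4, ∠ = arctan(40/2000) ≈ 1.15°
|G| = 5 · 40 / 1.1316e+05 ≈ 0.0017674
Gain = 20 log₁₀(0.0017674) ≈ -55.05 dB
∠G = 90.00° − 46.15° = 43.85°

At s = jω = j2000:
zero at origin: s = j2000 → |·| = 2000, ∠ = 90.00°
pole (s+40): 40 + j2000 → |·| = √(40²+2000²) = √4001600 ≈ 2000.4, ∠ = arctan(2000/40) ≈ 88.85°
pole (s+2000): 2000 + j2000 → |·| = √(2000²+2000²) = √8000000 ≈ 2828.4, ∠ = arctan(2000/2000) ≈ 45.00°
|G| = 5 · 2000 / 5.6579e+06 ≈ 0.0017674
Gain = 20 log₁₀(0.0017674) ≈ -55.05 dB
∠G = 90.00° − 133.85° = -43.85°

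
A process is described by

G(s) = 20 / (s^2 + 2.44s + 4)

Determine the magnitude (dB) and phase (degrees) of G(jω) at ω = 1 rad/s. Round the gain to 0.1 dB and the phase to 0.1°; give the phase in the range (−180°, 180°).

At s = jω = j1:
quadratic: (j1)² + 2.44·j1 + 4 = 3 + j2.44 → |·| ≈ 3.867, ∠ ≈ 39.12°
|G| = 20 / 3.867 ≈ 5.172
Gain = 20 log₁₀(5.172) ≈ 14.27 dB
∠G = 0.00° − 39.12° = -39.12°

14.3 dB, -39.1°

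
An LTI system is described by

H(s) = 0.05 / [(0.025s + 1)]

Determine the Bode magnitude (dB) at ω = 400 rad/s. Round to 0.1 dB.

At ω = 400 rad/s:
pole (1 + j400·0.025) = 1 + j10 → |·| ≈ 10.05, ∠ ≈ 84.29°
|H| = 0.05 · 1 / (10.05) ≈ 0.0049751
Gain = 20 log₁₀(0.0049751) ≈ -46.06 dB

-46.1 dB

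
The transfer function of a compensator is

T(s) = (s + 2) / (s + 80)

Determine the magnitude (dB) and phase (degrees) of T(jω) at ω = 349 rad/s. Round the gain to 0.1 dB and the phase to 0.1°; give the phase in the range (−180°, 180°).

-0.2 dB, 12.6°

At s = jω = j349:
zero (s+2): 2 + j349 → |·| = √(2²+349²) = √121805 ≈ 349.01, ∠ = arctan(349/2) ≈ 89.67°
pole (s+80): 80 + j349 → |·| = √(80²+349²) = √128201 ≈ 358.05, ∠ = arctan(349/80) ≈ 77.09°
|T| = 1 · 349.01 / 358.05 ≈ 0.97475
Gain = 20 log₁₀(0.97475) ≈ -0.22 dB
∠T = 89.67° − 77.09° = 12.58°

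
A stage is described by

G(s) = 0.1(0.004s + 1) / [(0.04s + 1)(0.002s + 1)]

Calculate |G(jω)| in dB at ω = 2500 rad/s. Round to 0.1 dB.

At ω = 2500 rad/s:
zero (1 + j2500·0.004) = 1 + j10 → |·| ≈ 10.05, ∠ ≈ 84.29°
pole (1 + j2500·0.04) = 1 + j100 → |·| ≈ 100, ∠ ≈ 89.43°
pole (1 + j2500·0.002) = 1 + j5 → |·| ≈ 5.099, ∠ ≈ 78.69°
|G| = 0.1 · 10.05 / (100 · 5.099) ≈ 0.001971
Gain = 20 log₁₀(0.001971) ≈ -54.11 dB

-54.1 dB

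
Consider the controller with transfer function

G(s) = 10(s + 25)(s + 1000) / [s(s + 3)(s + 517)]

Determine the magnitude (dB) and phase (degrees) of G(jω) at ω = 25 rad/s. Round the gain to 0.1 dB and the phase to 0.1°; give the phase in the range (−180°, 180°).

At s = jω = j25:
zero (s+25): 25 + j25 → |·| = √(25²+25²) = √1250 ≈ 35.355, ∠ = arctan(25/25) ≈ 45.00°
zero (s+1000): 1000 + j25 → |·| = √(1000²+25²) = √1000625 ≈ 1000.3, ∠ = arctan(25/1000) ≈ 1.43°
pole (s+3): 3 + j25 → |·| = √(3²+25²) = √634 ≈ 25.179, ∠ = arctan(25/3) ≈ 83.16°
pole (s+517): 517 + j25 → |·| = √(517²+25²) = √267914 ≈ 517.6, ∠ = arctan(25/517) ≈ 2.77°
pole at origin: |s| = 25, ∠ = 90.00° (in denominator)
|G| = 10 · 35366 / 3.2582e+05 ≈ 1.0854
Gain = 20 log₁₀(1.0854) ≈ 0.71 dB
∠G = 46.43° − 175.93° = -129.50°

0.7 dB, -129.5°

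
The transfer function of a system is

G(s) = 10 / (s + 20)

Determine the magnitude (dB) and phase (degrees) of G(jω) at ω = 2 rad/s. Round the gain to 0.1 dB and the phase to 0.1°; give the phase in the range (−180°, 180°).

Substitute s = j2:
Numerator: 10 = 10 + j0
Denominator: (j2) + 20 = 20 + j2
|N| = √(10² + 0²) ≈ 10, ∠N ≈ 0.00°
|D| = √(20² + 2²) ≈ 20.1, ∠D ≈ 5.71°
|G| = 10 / 20.1 ≈ 0.49751
Gain = 20 log₁₀(0.49751) ≈ -6.06 dB
∠G = 0.00° − 5.71° = -5.71°

-6.1 dB, -5.7°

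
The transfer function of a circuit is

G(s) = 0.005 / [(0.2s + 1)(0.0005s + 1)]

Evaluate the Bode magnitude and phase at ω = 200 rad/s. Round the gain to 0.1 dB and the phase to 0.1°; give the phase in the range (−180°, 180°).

-78.1 dB, -94.3°

At ω = 200 rad/s:
pole (1 + j200·0.2) = 1 + j40 → |·| ≈ 40.012, ∠ ≈ 88.57°
pole (1 + j200·0.0005) = 1 + j0.1 → |·| ≈ 1.005, ∠ ≈ 5.71°
|G| = 0.005 · 1 / (40.012 · 1.005) ≈ 0.00012434
Gain = 20 log₁₀(0.00012434) ≈ -78.11 dB
∠G = (0°) − (88.57° + 5.71°) = -94.28°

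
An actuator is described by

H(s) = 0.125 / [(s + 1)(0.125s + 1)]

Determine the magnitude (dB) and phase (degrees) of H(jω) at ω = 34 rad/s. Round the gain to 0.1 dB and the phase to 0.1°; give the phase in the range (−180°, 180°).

At ω = 34 rad/s:
pole (1 + j34·1) = 1 + j34 → |·| ≈ 34.015, ∠ ≈ 88.32°
pole (1 + j34·0.125) = 1 + j4.25 → |·| ≈ 4.3661, ∠ ≈ 76.76°
|H| = 0.125 · 1 / (34.015 · 4.3661) ≈ 0.00084168
Gain = 20 log₁₀(0.00084168) ≈ -61.50 dB
∠H = (0°) − (88.32° + 76.76°) = -165.08°

-61.5 dB, -165.1°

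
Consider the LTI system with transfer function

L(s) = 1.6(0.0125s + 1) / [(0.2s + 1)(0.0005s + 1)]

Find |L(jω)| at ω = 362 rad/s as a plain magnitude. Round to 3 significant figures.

0.101

At ω = 362 rad/s:
zero (1 + j362·0.0125) = 1 + j4.525 → |·| ≈ 4.6342, ∠ ≈ 77.54°
pole (1 + j362·0.2) = 1 + j72.4 → |·| ≈ 72.407, ∠ ≈ 89.21°
pole (1 + j362·0.0005) = 1 + j0.181 → |·| ≈ 1.0162, ∠ ≈ 10.26°
|L| = 1.6 · 4.6342 / (72.407 · 1.0162) ≈ 0.10077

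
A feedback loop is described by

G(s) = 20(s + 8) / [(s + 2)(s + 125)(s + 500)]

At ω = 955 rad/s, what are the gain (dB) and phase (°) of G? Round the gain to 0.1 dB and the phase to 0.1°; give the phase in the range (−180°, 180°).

At s = jω = j955:
zero (s+8): 8 + j955 → |·| = √(8²+955²) = √912089 ≈ 955.03, ∠ = arctan(955/8) ≈ 89.52°
pole (s+2): 2 + j955 → |·| = √(2²+955²) = √912029 ≈ 955, ∠ = arctan(955/2) ≈ 89.88°
pole (s+125): 125 + j955 → |·| = √(125²+955²) = √927650 ≈ 963.15, ∠ = arctan(955/125) ≈ 82.54°
pole (s+500): 500 + j955 → |·| = √(500²+955²) = √1162025 ≈ 1078, ∠ = arctan(955/500) ≈ 62.37°
|G| = 20 · 955.03 / 9.9155e+08 ≈ 1.9263e-05
Gain = 20 log₁₀(1.9263e-05) ≈ -94.31 dB
∠G = 89.52° − 234.79° = -145.27°

-94.3 dB, -145.3°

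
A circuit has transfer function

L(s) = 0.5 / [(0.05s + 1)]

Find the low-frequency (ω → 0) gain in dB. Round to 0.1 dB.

L(0) = 0.5 · 1 / 1 = 0.5
20 log₁₀(0.5) ≈ -6.02 dB

-6.0 dB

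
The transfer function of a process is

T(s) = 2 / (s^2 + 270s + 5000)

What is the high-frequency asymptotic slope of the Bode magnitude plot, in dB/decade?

-40 dB/decade

Each pole contributes −20 dB/decade at high frequency; each zero contributes +20 dB/decade.
Net: 0 zero(s) − 2 pole(s) → -40 dB/decade.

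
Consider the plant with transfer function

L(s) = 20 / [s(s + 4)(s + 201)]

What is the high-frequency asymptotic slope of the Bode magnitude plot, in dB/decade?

Each pole contributes −20 dB/decade at high frequency; each zero contributes +20 dB/decade.
Net: 0 zero(s) − 3 pole(s) → -60 dB/decade.

-60 dB/decade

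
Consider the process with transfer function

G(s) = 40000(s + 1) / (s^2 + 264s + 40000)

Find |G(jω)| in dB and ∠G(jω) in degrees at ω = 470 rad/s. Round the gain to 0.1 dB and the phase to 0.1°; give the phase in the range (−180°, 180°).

At s = jω = j470:
zero (s+1): 1 + j470 → |·| = √(1²+470²) = √220901 ≈ 470, ∠ = arctan(470/1) ≈ 89.88°
quadratic: (j470)² + 264·j470 + 40000 = -180900 + j124080 → |·| ≈ 2.1936e+05, ∠ ≈ 145.55°
|G| = 40000 · 470 / 2.1936e+05 ≈ 85.704
Gain = 20 log₁₀(85.704) ≈ 38.66 dB
∠G = 89.88° − 145.55° = -55.67°

38.7 dB, -55.7°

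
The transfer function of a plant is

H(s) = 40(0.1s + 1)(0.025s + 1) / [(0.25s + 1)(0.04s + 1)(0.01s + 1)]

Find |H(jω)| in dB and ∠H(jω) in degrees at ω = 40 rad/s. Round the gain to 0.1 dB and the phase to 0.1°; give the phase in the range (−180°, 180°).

At ω = 40 rad/s:
zero (1 + j40·0.1) = 1 + j4 → |·| ≈ 4.1231, ∠ ≈ 75.96°
zero (1 + j40·0.025) = 1 + j1 → |·| ≈ 1.4142, ∠ ≈ 45.00°
pole (1 + j40·0.25) = 1 + j10 → |·| ≈ 10.05, ∠ ≈ 84.29°
pole (1 + j40·0.04) = 1 + j1.6 → |·| ≈ 1.8868, ∠ ≈ 57.99°
pole (1 + j40·0.01) = 1 + j0.4 → |·| ≈ 1.077, ∠ ≈ 21.80°
|H| = 40 · 4.1231 · 1.4142 / (10.05 · 1.8868 · 1.077) ≈ 11.421
Gain = 20 log₁₀(11.421) ≈ 21.15 dB
∠H = (75.96° + 45.00°) − (84.29° + 57.99° + 21.80°) = -43.12°

21.2 dB, -43.1°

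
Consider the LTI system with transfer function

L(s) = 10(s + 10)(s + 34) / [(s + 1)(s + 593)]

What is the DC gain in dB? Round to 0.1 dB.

15.2 dB

L(0) = 10·10·34 / (1·593) ≈ 5.7336
20 log₁₀(5.7336) ≈ 15.17 dB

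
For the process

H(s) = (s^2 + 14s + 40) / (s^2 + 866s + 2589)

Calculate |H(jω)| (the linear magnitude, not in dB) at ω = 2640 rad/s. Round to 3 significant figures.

Substitute s = j2640:
Numerator: (j2640)^2 + 14(j2640) + 40 = -6969560 + j36960
Denominator: (j2640)^2 + 866(j2640) + 2589 = -6967011 + j2286240
|N| = √(6969560² + 36960²) ≈ 6.9697e+06, ∠N ≈ 179.70°
|D| = √(6967011² + 2286240²) ≈ 7.3325e+06, ∠D ≈ 161.83°
|H| = 6.9697e+06 / 7.3325e+06 ≈ 0.95052

0.951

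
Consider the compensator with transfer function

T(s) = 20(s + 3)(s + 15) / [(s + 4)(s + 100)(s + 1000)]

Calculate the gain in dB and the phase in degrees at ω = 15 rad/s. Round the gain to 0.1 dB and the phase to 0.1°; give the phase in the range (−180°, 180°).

-47.7 dB, 39.2°

At s = jω = j15:
zero (s+3): 3 + j15 → |·| = √(3²+15²) = √234 ≈ 15.297, ∠ = arctan(15/3) ≈ 78.69°
zero (s+15): 15 + j15 → |·| = √(15²+15²) = √450 ≈ 21.213, ∠ = arctan(15/15) ≈ 45.00°
pole (s+4): 4 + j15 → |·| = √(4²+15²) = √241 ≈ 15.524, ∠ = arctan(15/4) ≈ 75.07°
pole (s+100): 100 + j15 → |·| = √(100²+15²) = √10225 ≈ 101.12, ∠ = arctan(15/100) ≈ 8.53°
pole (s+1000): 1000 + j15 → |·| = √(1000²+15²) = √1000225 ≈ 1000.1, ∠ = arctan(15/1000) ≈ 0.86°
|T| = 20 · 324.5 / 1.5699e+06 ≈ 0.004134
Gain = 20 log₁₀(0.004134) ≈ -47.67 dB
∠T = 123.69° − 84.46° = 39.23°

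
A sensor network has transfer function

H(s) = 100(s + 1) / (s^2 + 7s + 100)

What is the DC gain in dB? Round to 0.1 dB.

H(0) = 100·1 / 100 = 1
20 log₁₀(1) ≈ 0.00 dB

0.0 dB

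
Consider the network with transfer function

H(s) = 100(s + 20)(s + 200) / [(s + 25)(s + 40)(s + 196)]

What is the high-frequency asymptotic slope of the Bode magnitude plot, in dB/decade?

-20 dB/decade

Each pole contributes −20 dB/decade at high frequency; each zero contributes +20 dB/decade.
Net: 2 zero(s) − 3 pole(s) → -20 dB/decade.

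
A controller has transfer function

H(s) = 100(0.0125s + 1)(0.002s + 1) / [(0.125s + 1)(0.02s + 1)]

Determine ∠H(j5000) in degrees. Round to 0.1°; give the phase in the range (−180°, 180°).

-6.0°

At ω = 5000 rad/s:
zero (1 + j5000·0.0125) = 1 + j62.5 → |·| ≈ 62.508, ∠ ≈ 89.08°
zero (1 + j5000·0.002) = 1 + j10 → |·| ≈ 10.05, ∠ ≈ 84.29°
pole (1 + j5000·0.125) = 1 + j625 → |·| ≈ 625, ∠ ≈ 89.91°
pole (1 + j5000·0.02) = 1 + j100 → |·| ≈ 100, ∠ ≈ 89.43°
∠H = (89.08° + 84.29°) − (89.91° + 89.43°) = -5.97°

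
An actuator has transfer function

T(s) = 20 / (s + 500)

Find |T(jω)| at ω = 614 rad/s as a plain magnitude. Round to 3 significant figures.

0.0253

At s = jω = j614:
pole (s+500): 500 + j614 → |·| = √(500²+614²) = √626996 ≈ 791.83, ∠ = arctan(614/500) ≈ 50.84°
|T| = 20 / 791.83 ≈ 0.025258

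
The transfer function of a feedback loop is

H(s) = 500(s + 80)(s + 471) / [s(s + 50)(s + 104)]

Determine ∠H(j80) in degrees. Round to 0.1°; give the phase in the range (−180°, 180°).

-130.9°

At s = jω = j80:
zero (s+80): 80 + j80 → |·| = √(80²+80²) = √12800 ≈ 113.14, ∠ = arctan(80/80) ≈ 45.00°
zero (s+471): 471 + j80 → |·| = √(471²+80²) = √228241 ≈ 477.75, ∠ = arctan(80/471) ≈ 9.64°
pole (s+50): 50 + j80 → |·| = √(50²+80²) = √8900 ≈ 94.34, ∠ = arctan(80/50) ≈ 57.99°
pole (s+104): 104 + j80 → |·| = √(104²+80²) = √17216 ≈ 131.21, ∠ = arctan(80/104) ≈ 37.57°
pole at origin: |s| = 80, ∠ = 90.00° (in denominator)
∠H = 54.64° − 185.56° = -130.92°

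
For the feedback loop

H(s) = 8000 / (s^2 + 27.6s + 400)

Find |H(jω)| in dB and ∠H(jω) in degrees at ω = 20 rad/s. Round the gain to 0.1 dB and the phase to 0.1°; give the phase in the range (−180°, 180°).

23.2 dB, -90.0°

At s = jω = j20:
quadratic: (j20)² + 27.6·j20 + 400 = 0 + j552 → |·| ≈ 552, ∠ ≈ 90.00°
|H| = 8000 / 552 ≈ 14.493
Gain = 20 log₁₀(14.493) ≈ 23.22 dB
∠H = 0.00° − 90.00° = -90.00°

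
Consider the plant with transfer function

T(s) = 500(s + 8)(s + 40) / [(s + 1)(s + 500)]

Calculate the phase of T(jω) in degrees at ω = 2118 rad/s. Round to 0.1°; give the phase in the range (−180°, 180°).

12.0°

At s = jω = j2118:
zero (s+8): 8 + j2118 → |·| = √(8²+2118²) = √4485988 ≈ 2118, ∠ = arctan(2118/8) ≈ 89.78°
zero (s+40): 40 + j2118 → |·| = √(40²+2118²) = √4487524 ≈ 2118.4, ∠ = arctan(2118/40) ≈ 88.92°
pole (s+1): 1 + j2118 → |·| = √(1²+2118²) = √4485925 ≈ 2118, ∠ = arctan(2118/1) ≈ 89.97°
pole (s+500): 500 + j2118 → |·| = √(500²+2118²) = √4735924 ≈ 2176.2, ∠ = arctan(2118/500) ≈ 76.72°
∠T = 178.70° − 166.69° = 12.01°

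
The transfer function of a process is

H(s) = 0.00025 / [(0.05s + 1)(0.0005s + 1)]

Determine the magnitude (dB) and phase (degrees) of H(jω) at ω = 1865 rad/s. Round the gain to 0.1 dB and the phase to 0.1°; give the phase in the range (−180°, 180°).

At ω = 1865 rad/s:
pole (1 + j1865·0.05) = 1 + j93.25 → |·| ≈ 93.255, ∠ ≈ 89.39°
pole (1 + j1865·0.0005) = 1 + j0.9325 → |·| ≈ 1.3673, ∠ ≈ 43.00°
|H| = 0.00025 · 1 / (93.255 · 1.3673) ≈ 1.9607e-06
Gain = 20 log₁₀(1.9607e-06) ≈ -114.15 dB
∠H = (0°) − (89.39° + 43.00°) = -132.39°

-114.2 dB, -132.4°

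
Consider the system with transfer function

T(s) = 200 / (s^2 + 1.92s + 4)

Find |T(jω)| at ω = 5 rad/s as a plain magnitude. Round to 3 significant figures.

At s = jω = j5:
quadratic: (j5)² + 1.92·j5 + 4 = -21 + j9.6 → |·| ≈ 23.09, ∠ ≈ 155.43°
|T| = 200 / 23.09 ≈ 8.6618

8.66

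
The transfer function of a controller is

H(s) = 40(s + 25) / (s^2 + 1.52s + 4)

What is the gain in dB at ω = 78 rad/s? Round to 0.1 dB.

-5.4 dB

At s = jω = j78:
zero (s+25): 25 + j78 → |·| = √(25²+78²) = √6709 ≈ 81.908, ∠ = arctan(78/25) ≈ 72.23°
quadratic: (j78)² + 1.52·j78 + 4 = -6080 + j118.56 → |·| ≈ 6081.2, ∠ ≈ 178.88°
|H| = 40 · 81.908 / 6081.2 ≈ 0.53876
Gain = 20 log₁₀(0.53876) ≈ -5.37 dB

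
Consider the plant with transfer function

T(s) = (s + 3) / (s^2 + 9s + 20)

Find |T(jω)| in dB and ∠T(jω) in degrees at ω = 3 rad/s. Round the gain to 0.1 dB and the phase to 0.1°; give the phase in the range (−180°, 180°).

-16.7 dB, -22.8°

Substitute s = j3:
Numerator: (j3) + 3 = 3 + j3
Denominator: (j3)^2 + 9(j3) + 20 = 11 + j27
|N| = √(3² + 3²) ≈ 4.2426, ∠N ≈ 45.00°
|D| = √(11² + 27²) ≈ 29.155, ∠D ≈ 67.83°
|T| = 4.2426 / 29.155 ≈ 0.14552
Gain = 20 log₁₀(0.14552) ≈ -16.74 dB
∠T = 45.00° − 67.83° = -22.83°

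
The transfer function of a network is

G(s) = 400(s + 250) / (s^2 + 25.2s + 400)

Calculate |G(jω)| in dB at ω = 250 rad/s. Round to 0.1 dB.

At s = jω = j250:
zero (s+250): 250 + j250 → |·| = √(250²+250²) = √125000 ≈ 353.55, ∠ = arctan(250/250) ≈ 45.00°
quadratic: (j250)² + 25.2·j250 + 400 = -62100 + j6300 → |·| ≈ 62419, ∠ ≈ 174.21°
|G| = 400 · 353.55 / 62419 ≈ 2.2657
Gain = 20 log₁₀(2.2657) ≈ 7.10 dB

7.1 dB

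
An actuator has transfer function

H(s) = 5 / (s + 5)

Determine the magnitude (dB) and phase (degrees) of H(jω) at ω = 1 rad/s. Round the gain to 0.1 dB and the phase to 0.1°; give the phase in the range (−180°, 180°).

Substitute s = j1:
Numerator: 5 = 5 + j0
Denominator: (j1) + 5 = 5 + j1
|N| = √(5² + 0²) ≈ 5, ∠N ≈ 0.00°
|D| = √(5² + 1²) ≈ 5.099, ∠D ≈ 11.31°
|H| = 5 / 5.099 ≈ 0.98058
Gain = 20 log₁₀(0.98058) ≈ -0.17 dB
∠H = 0.00° − 11.31° = -11.31°

-0.2 dB, -11.3°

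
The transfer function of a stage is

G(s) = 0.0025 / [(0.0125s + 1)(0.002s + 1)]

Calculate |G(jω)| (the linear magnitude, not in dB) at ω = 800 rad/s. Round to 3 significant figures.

At ω = 800 rad/s:
pole (1 + j800·0.0125) = 1 + j10 → |·| ≈ 10.05, ∠ ≈ 84.29°
pole (1 + j800·0.002) = 1 + j1.6 → |·| ≈ 1.8868, ∠ ≈ 57.99°
|G| = 0.0025 · 1 / (10.05 · 1.8868) ≈ 0.00013184

0.000132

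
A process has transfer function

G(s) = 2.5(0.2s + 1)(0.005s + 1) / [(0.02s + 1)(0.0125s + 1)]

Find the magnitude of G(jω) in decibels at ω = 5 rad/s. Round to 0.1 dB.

At ω = 5 rad/s:
zero (1 + j5·0.2) = 1 + j1 → |·| ≈ 1.4142, ∠ ≈ 45.00°
zero (1 + j5·0.005) = 1 + j0.025 → |·| ≈ 1.0003, ∠ ≈ 1.43°
pole (1 + j5·0.02) = 1 + j0.1 → |·| ≈ 1.005, ∠ ≈ 5.71°
pole (1 + j5·0.0125) = 1 + j0.0625 → |·| ≈ 1.002, ∠ ≈ 3.58°
|G| = 2.5 · 1.4142 · 1.0003 / (1.005 · 1.002) ≈ 3.5119
Gain = 20 log₁₀(3.5119) ≈ 10.91 dB

10.9 dB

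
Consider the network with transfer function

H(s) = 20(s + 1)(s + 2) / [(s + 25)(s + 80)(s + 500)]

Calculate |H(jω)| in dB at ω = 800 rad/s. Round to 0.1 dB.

At s = jω = j800:
zero (s+1): 1 + j800 → |·| = √(1²+800²) = √640001 ≈ 800, ∠ = arctan(800/1) ≈ 89.93°
zero (s+2): 2 + j800 → |·| = √(2²+800²) = √640004 ≈ 800, ∠ = arctan(800/2) ≈ 89.86°
pole (s+25): 25 + j800 → |·| = √(25²+800²) = √640625 ≈ 800.39, ∠ = arctan(800/25) ≈ 88.21°
pole (s+80): 80 + j800 → |·| = √(80²+800²) = √646400 ≈ 803.99, ∠ = arctan(800/80) ≈ 84.29°
pole (s+500): 500 + j800 → |·| = √(500²+800²) = √890000 ≈ 943.4, ∠ = arctan(800/500) ≈ 57.99°
|H| = 20 · 6.4e+05 / 6.0708e+08 ≈ 0.021085
Gain = 20 log₁₀(0.021085) ≈ -33.52 dB

-33.5 dB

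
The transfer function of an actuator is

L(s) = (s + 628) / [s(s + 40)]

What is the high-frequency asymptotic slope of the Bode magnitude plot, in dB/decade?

-20 dB/decade

Each pole contributes −20 dB/decade at high frequency; each zero contributes +20 dB/decade.
Net: 1 zero(s) − 2 pole(s) → -20 dB/decade.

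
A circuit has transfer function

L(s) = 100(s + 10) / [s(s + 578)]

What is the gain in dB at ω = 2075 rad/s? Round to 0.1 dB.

-26.7 dB

At s = jω = j2075:
zero (s+10): 10 + j2075 → |·| = √(10²+2075²) = √4305725 ≈ 2075, ∠ = arctan(2075/10) ≈ 89.72°
pole (s+578): 578 + j2075 → |·| = √(578²+2075²) = √4639709 ≈ 2154, ∠ = arctan(2075/578) ≈ 74.43°
pole at origin: |s| = 2075, ∠ = 90.00° (in denominator)
|L| = 100 · 2075 / 4.4696e+06 ≈ 0.046425
Gain = 20 log₁₀(0.046425) ≈ -26.66 dB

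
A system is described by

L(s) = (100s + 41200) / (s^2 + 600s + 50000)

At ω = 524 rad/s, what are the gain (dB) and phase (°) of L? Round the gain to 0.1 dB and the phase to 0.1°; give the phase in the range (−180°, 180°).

Substitute s = j524:
Numerator: 100(j524) + 41200 = 41200 + j52400
Denominator: (j524)^2 + 600(j524) + 50000 = -224576 + j314400
|N| = √(41200² + 52400²) ≈ 66657, ∠N ≈ 51.82°
|D| = √(224576² + 314400²) ≈ 3.8637e+05, ∠D ≈ 125.54°
|L| = 66657 / 3.8637e+05 ≈ 0.17252
Gain = 20 log₁₀(0.17252) ≈ -15.26 dB
∠L = 51.82° − 125.54° = -73.72°

-15.3 dB, -73.7°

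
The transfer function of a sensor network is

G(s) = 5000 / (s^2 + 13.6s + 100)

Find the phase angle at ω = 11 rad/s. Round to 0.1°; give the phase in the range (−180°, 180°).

-98.0°

At s = jω = j11:
quadratic: (j11)² + 13.6·j11 + 100 = -21 + j149.6 → |·| ≈ 151.07, ∠ ≈ 97.99°
∠G = 0.00° − 97.99° = -97.99°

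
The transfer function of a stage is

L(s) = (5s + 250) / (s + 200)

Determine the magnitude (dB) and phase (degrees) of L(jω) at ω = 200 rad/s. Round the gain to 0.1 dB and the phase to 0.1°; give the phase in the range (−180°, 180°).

11.2 dB, 31.0°

Substitute s = j200:
Numerator: 5(j200) + 250 = 250 + j1000
Denominator: (j200) + 200 = 200 + j200
|N| = √(250² + 1000²) ≈ 1030.8, ∠N ≈ 75.96°
|D| = √(200² + 200²) ≈ 282.84, ∠D ≈ 45.00°
|L| = 1030.8 / 282.84 ≈ 3.6445
Gain = 20 log₁₀(3.6445) ≈ 11.23 dB
∠L = 75.96° − 45.00° = 30.96°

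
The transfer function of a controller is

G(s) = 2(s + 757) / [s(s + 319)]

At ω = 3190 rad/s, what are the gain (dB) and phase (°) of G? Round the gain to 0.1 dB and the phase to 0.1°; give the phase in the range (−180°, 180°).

-63.9 dB, -97.6°

At s = jω = j3190:
zero (s+757): 757 + j3190 → |·| = √(757²+3190²) = √10749149 ≈ 3278.6, ∠ = arctan(3190/757) ≈ 76.65°
pole (s+319): 319 + j3190 → |·| = √(319²+3190²) = √10277861 ≈ 3205.9, ∠ = arctan(3190/319) ≈ 84.29°
pole at origin: |s| = 3190, ∠ = 90.00° (in denominator)
|G| = 2 · 3278.6 / 1.0227e+07 ≈ 0.00064117
Gain = 20 log₁₀(0.00064117) ≈ -63.86 dB
∠G = 76.65° − 174.29° = -97.64°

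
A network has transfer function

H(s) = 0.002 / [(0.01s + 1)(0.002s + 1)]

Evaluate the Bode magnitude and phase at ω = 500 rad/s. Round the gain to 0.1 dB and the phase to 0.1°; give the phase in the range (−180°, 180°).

At ω = 500 rad/s:
pole (1 + j500·0.01) = 1 + j5 → |·| ≈ 5.099, ∠ ≈ 78.69°
pole (1 + j500·0.002) = 1 + j1 → |·| ≈ 1.4142, ∠ ≈ 45.00°
|H| = 0.002 · 1 / (5.099 · 1.4142) ≈ 0.00027735
Gain = 20 log₁₀(0.00027735) ≈ -71.14 dB
∠H = (0°) − (78.69° + 45.00°) = -123.69°

-71.1 dB, -123.7°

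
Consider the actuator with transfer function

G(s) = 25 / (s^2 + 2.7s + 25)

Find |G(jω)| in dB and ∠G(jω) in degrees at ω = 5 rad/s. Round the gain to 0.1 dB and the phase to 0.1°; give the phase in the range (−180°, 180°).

At s = jω = j5:
quadratic: (j5)² + 2.7·j5 + 25 = 0 + j13.5 → |·| ≈ 13.5, ∠ ≈ 90.00°
|G| = 25 / 13.5 ≈ 1.8519
Gain = 20 log₁₀(1.8519) ≈ 5.35 dB
∠G = 0.00° − 90.00° = -90.00°

5.4 dB, -90.0°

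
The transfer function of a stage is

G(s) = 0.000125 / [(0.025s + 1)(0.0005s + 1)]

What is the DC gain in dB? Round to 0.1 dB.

G(0) = 0.000125 · 1 / 1 = 0.000125
20 log₁₀(0.000125) ≈ -78.06 dB

-78.1 dB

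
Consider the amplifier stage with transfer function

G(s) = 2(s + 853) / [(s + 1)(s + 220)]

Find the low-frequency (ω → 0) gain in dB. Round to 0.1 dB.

G(0) = 2·853 / (1·220) ≈ 7.7545
20 log₁₀(7.7545) ≈ 17.79 dB

17.8 dB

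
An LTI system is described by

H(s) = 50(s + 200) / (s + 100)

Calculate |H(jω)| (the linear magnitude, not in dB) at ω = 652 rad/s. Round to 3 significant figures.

At s = jω = j652:
zero (s+200): 200 + j652 → |·| = √(200²+652²) = √465104 ≈ 681.99, ∠ = arctan(652/200) ≈ 72.95°
pole (s+100): 100 + j652 → |·| = √(100²+652²) = √435104 ≈ 659.62, ∠ = arctan(652/100) ≈ 81.28°
|H| = 50 · 681.99 / 659.62 ≈ 51.696

51.7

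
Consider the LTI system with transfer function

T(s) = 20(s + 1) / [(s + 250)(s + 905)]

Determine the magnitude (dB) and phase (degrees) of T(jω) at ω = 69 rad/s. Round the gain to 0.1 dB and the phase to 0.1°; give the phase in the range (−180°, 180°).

At s = jω = j69:
zero (s+1): 1 + j69 → |·| = √(1²+69²) = √4762 ≈ 69.007, ∠ = arctan(69/1) ≈ 89.17°
pole (s+250): 250 + j69 → |·| = √(250²+69²) = √67261 ≈ 259.35, ∠ = arctan(69/250) ≈ 15.43°
pole (s+905): 905 + j69 → |·| = √(905²+69²) = √823786 ≈ 907.63, ∠ = arctan(69/905) ≈ 4.36°
|T| = 20 · 69.007 / 2.3539e+05 ≈ 0.0058632
Gain = 20 log₁₀(0.0058632) ≈ -44.64 dB
∠T = 89.17° − 19.79° = 69.38°

-44.6 dB, 69.4°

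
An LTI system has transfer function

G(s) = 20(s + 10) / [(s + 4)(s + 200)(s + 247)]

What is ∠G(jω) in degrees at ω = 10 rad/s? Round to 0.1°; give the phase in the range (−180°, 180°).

At s = jω = j10:
zero (s+10): 10 + j10 → |·| = √(10²+10²) = √200 ≈ 14.142, ∠ = arctan(10/10) ≈ 45.00°
pole (s+4): 4 + j10 → |·| = √(4²+10²) = √116 ≈ 10.77, ∠ = arctan(10/4) ≈ 68.20°
pole (s+200): 200 + j10 → |·| = √(200²+10²) = √40100 ≈ 200.25, ∠ = arctan(10/200) ≈ 2.86°
pole (s+247): 247 + j10 → |·| = √(247²+10²) = √61109 ≈ 247.2, ∠ = arctan(10/247) ≈ 2.32°
∠G = 45.00° − 73.38° = -28.38°

-28.4°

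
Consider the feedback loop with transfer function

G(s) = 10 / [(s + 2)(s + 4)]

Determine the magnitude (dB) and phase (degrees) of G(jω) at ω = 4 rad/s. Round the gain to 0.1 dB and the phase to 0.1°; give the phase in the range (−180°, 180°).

-8.1 dB, -108.4°

At s = jω = j4:
pole (s+2): 2 + j4 → |·| = √(2²+4²) = √20 ≈ 4.4721, ∠ = arctan(4/2) ≈ 63.43°
pole (s+4): 4 + j4 → |·| = √(4²+4²) = √32 ≈ 5.6569, ∠ = arctan(4/4) ≈ 45.00°
|G| = 10 / 25.298 ≈ 0.39529
Gain = 20 log₁₀(0.39529) ≈ -8.06 dB
∠G = 0.00° − 108.43° = -108.43°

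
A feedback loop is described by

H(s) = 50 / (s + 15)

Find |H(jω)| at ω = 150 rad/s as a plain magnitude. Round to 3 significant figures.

At s = jω = j150:
pole (s+15): 15 + j150 → |·| = √(15²+150²) = √22725 ≈ 150.75, ∠ = arctan(150/15) ≈ 84.29°
|H| = 50 / 150.75 ≈ 0.33167

0.332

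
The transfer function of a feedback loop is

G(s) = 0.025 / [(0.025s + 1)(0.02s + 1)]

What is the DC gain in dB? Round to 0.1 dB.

G(0) = 0.025 · 1 / 1 = 0.025
20 log₁₀(0.025) ≈ -32.04 dB

-32.0 dB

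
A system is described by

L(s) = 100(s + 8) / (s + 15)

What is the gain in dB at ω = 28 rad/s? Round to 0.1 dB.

39.2 dB

At s = jω = j28:
zero (s+8): 8 + j28 → |·| = √(8²+28²) = √848 ≈ 29.12, ∠ = arctan(28/8) ≈ 74.05°
pole (s+15): 15 + j28 → |·| = √(15²+28²) = √1009 ≈ 31.765, ∠ = arctan(28/15) ≈ 61.82°
|L| = 100 · 29.12 / 31.765 ≈ 91.673
Gain = 20 log₁₀(91.673) ≈ 39.24 dB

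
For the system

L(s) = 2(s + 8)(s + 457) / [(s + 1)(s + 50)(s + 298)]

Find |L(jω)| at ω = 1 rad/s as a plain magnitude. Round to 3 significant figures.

0.350

At s = jω = j1:
zero (s+8): 8 + j1 → |·| = √(8²+1²) = √65 ≈ 8.0623, ∠ = arctan(1/8) ≈ 7.13°
zero (s+457): 457 + j1 → |·| = √(457²+1²) = √208850 ≈ 457, ∠ = arctan(1/457) ≈ 0.13°
pole (s+1): 1 + j1 → |·| = √(1²+1²) = √2 ≈ 1.4142, ∠ = arctan(1/1) ≈ 45.00°
pole (s+50): 50 + j1 → |·| = √(50²+1²) = √2501 ≈ 50.01, ∠ = arctan(1/50) ≈ 1.15°
pole (s+298): 298 + j1 → |·| = √(298²+1²) = √88805 ≈ 298, ∠ = arctan(1/298) ≈ 0.19°
|L| = 2 · 3684.5 / 21076 ≈ 0.34964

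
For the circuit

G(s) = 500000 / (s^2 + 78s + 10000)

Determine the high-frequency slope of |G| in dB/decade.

-40 dB/decade

Each pole contributes −20 dB/decade at high frequency; each zero contributes +20 dB/decade.
Net: 0 zero(s) − 2 pole(s) → -40 dB/decade.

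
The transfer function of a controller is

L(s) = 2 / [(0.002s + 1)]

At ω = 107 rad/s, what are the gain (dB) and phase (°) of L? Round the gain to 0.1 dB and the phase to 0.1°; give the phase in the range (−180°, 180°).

At ω = 107 rad/s:
pole (1 + j107·0.002) = 1 + j0.214 → |·| ≈ 1.0226, ∠ ≈ 12.08°
|L| = 2 · 1 / (1.0226) ≈ 1.9558
Gain = 20 log₁₀(1.9558) ≈ 5.83 dB
∠L = (0°) − (12.08°) = -12.08°

5.8 dB, -12.1°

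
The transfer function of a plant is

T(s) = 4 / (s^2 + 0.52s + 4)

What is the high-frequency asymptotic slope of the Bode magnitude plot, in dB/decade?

Each pole contributes −20 dB/decade at high frequency; each zero contributes +20 dB/decade.
Net: 0 zero(s) − 2 pole(s) → -40 dB/decade.

-40 dB/decade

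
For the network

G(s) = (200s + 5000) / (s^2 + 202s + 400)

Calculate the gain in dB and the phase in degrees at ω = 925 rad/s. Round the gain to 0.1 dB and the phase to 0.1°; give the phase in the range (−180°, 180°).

-13.5 dB, -79.2°

Substitute s = j925:
Numerator: 200(j925) + 5000 = 5000 + j185000
Denominator: (j925)^2 + 202(j925) + 400 = -855225 + j186850
|N| = √(5000² + 185000²) ≈ 1.8507e+05, ∠N ≈ 88.45°
|D| = √(855225² + 186850²) ≈ 8.754e+05, ∠D ≈ 167.68°
|G| = 1.8507e+05 / 8.754e+05 ≈ 0.21141
Gain = 20 log₁₀(0.21141) ≈ -13.50 dB
∠G = 88.45° − 167.68° = -79.23°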